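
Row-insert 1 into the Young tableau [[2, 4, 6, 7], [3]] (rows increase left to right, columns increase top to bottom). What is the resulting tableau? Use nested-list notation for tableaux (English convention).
In row 1, 1 replaces 2 (the leftmost entry greater than 1); 2 is bumped to row 2. In row 2, 2 replaces 3 (the leftmost entry greater than 2); 3 is bumped to row 3. 3 starts a new row 3. The new tableau is [[1, 4, 6, 7], [2], [3]].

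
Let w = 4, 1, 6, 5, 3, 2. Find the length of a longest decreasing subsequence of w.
4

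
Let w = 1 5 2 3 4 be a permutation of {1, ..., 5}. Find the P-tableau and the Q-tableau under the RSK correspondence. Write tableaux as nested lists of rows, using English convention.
Insert each entry of the permutation into P by Schensted row insertion, recording in Q the position of each new cell.

Insert 1: appended to row 1. P = [[1]], Q = [[1]].
Insert 5: appended to row 1. P = [[1, 5]], Q = [[1, 2]].
Insert 2: 2 bumps 5 from row 1; 5 starts row 2. P = [[1, 2], [5]], Q = [[1, 2], [3]].
Insert 3: appended to row 1. P = [[1, 2, 3], [5]], Q = [[1, 2, 4], [3]].
Insert 4: appended to row 1. P = [[1, 2, 3, 4], [5]], Q = [[1, 2, 4, 5], [3]].

So P = [[1, 2, 3, 4], [5]], Q = [[1, 2, 4, 5], [3]].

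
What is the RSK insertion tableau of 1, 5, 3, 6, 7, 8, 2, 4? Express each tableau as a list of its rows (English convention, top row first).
Insert 1: appended to row 1. P = [[1]].
Insert 5: appended to row 1. P = [[1, 5]].
Insert 3: 3 bumps 5 from row 1; 5 starts row 2. P = [[1, 3], [5]].
Insert 6: appended to row 1. P = [[1, 3, 6], [5]].
Insert 7: appended to row 1. P = [[1, 3, 6, 7], [5]].
Insert 8: appended to row 1. P = [[1, 3, 6, 7, 8], [5]].
Insert 2: 2 bumps 3 from row 1; 3 bumps 5 from row 2; 5 starts row 3. P = [[1, 2, 6, 7, 8], [3], [5]].
Insert 4: 4 bumps 6 from row 1; 6 appends to row 2. P = [[1, 2, 4, 7, 8], [3, 6], [5]].

So P = [[1, 2, 4, 7, 8], [3, 6], [5]].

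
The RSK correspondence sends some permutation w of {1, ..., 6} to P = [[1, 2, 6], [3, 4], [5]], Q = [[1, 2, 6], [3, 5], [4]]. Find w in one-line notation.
Reverse the RSK construction: for i from n down to 1, find the cell of Q containing i, remove the entry at that cell from P, and reverse-bump it up through P; the value ejected from row 1 is w(i).

Step i=6: Q has 6 at row 1, column 3; remove that cell from P, ejecting 6. So w(6) = 6. P is now [[1, 2], [3, 4], [5]].
Step i=5: Q has 5 at row 2, column 2; remove 4 from row 2 of P and reverse-bump: 4 enters row 1 and ejects 2. So w(5) = 2. P is now [[1, 4], [3], [5]].
Step i=4: Q has 4 at row 3, column 1; remove 5 from row 3 of P and reverse-bump: 5 enters row 2 and ejects 3; 3 enters row 1 and ejects 1. So w(4) = 1. P is now [[3, 4], [5]].
Step i=3: Q has 3 at row 2, column 1; remove 5 from row 2 of P and reverse-bump: 5 enters row 1 and ejects 4. So w(3) = 4. P is now [[3, 5]].
Step i=2: Q has 2 at row 1, column 2; remove that cell from P, ejecting 5. So w(2) = 5. P is now [[3]].
Step i=1: Q has 1 at row 1, column 1; remove that cell from P, ejecting 3. So w(1) = 3. P is now [].

So w = 3 5 4 1 2 6.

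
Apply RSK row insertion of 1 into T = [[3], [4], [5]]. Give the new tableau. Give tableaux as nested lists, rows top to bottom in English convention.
[[1], [3], [4], [5]]

In row 1, 1 replaces 3 (the leftmost entry greater than 1); 3 is bumped to row 2. In row 2, 3 replaces 4 (the leftmost entry greater than 3); 4 is bumped to row 3. In row 3, 4 replaces 5 (the leftmost entry greater than 4); 5 is bumped to row 4. 5 starts a new row 4. The new tableau is [[1], [3], [4], [5]].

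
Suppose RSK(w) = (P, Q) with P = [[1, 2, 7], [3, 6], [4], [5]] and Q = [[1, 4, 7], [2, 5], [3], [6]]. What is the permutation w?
5 4 1 6 3 2 7

Reverse the RSK construction: for i from n down to 1, find the cell of Q containing i, remove the entry at that cell from P, and reverse-bump it up through P; the value ejected from row 1 is w(i).

Step i=7: Q has 7 at row 1, column 3; remove that cell from P, ejecting 7. So w(7) = 7. P is now [[1, 2], [3, 6], [4], [5]].
Step i=6: Q has 6 at row 4, column 1; remove 5 from row 4 of P and reverse-bump: 5 enters row 3 and ejects 4; 4 enters row 2 and ejects 3; 3 enters row 1 and ejects 2. So w(6) = 2. P is now [[1, 3], [4, 6], [5]].
Step i=5: Q has 5 at row 2, column 2; remove 6 from row 2 of P and reverse-bump: 6 enters row 1 and ejects 3. So w(5) = 3. P is now [[1, 6], [4], [5]].
Step i=4: Q has 4 at row 1, column 2; remove that cell from P, ejecting 6. So w(4) = 6. P is now [[1], [4], [5]].
Step i=3: Q has 3 at row 3, column 1; remove 5 from row 3 of P and reverse-bump: 5 enters row 2 and ejects 4; 4 enters row 1 and ejects 1. So w(3) = 1. P is now [[4], [5]].
Step i=2: Q has 2 at row 2, column 1; remove 5 from row 2 of P and reverse-bump: 5 enters row 1 and ejects 4. So w(2) = 4. P is now [[5]].
Step i=1: Q has 1 at row 1, column 1; remove that cell from P, ejecting 5. So w(1) = 5. P is now [].

So w = 5 4 1 6 3 2 7.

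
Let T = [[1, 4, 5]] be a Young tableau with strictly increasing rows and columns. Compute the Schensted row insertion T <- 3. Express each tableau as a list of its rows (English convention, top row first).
[[1, 3, 5], [4]]

In row 1, 3 replaces 4 (the leftmost entry greater than 3); 4 is bumped to row 2. 4 starts a new row 2. The new tableau is [[1, 3, 5], [4]].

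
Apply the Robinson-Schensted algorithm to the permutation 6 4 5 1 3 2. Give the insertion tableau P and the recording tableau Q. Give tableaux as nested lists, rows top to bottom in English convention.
P = [[1, 2], [3, 5], [4], [6]], Q = [[1, 3], [2, 5], [4], [6]]

Insert each entry of the permutation into P by Schensted row insertion, recording in Q the position of each new cell.

Insert 6: appended to row 1. P = [[6]].
Insert 4: 4 bumps 6 from row 1; 6 starts row 2. P = [[4], [6]].
Insert 5: appended to row 1. P = [[4, 5], [6]].
Insert 1: 1 bumps 4 from row 1; 4 bumps 6 from row 2; 6 starts row 3. P = [[1, 5], [4], [6]].
Insert 3: 3 bumps 5 from row 1; 5 appends to row 2. P = [[1, 3], [4, 5], [6]].
Insert 2: 2 bumps 3 from row 1; 3 bumps 4 from row 2; 4 bumps 6 from row 3; 6 starts row 4. P = [[1, 2], [3, 5], [4], [6]].

So P = [[1, 2], [3, 5], [4], [6]], Q = [[1, 3], [2, 5], [4], [6]].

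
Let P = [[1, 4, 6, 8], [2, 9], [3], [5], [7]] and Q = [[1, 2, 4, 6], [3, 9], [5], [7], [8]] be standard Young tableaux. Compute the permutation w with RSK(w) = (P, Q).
Reverse the RSK construction: for i from n down to 1, find the cell of Q containing i, remove the entry at that cell from P, and reverse-bump it up through P; the value ejected from row 1 is w(i).

Step i=9: Q has 9 at row 2, column 2; remove 9 from row 2 of P and reverse-bump: 9 enters row 1 and ejects 8. So w(9) = 8. P is now [[1, 4, 6, 9], [2], [3], [5], [7]].
Step i=8: Q has 8 at row 5, column 1; remove 7 from row 5 of P and reverse-bump: 7 enters row 4 and ejects 5; 5 enters row 3 and ejects 3; 3 enters row 2 and ejects 2; 2 enters row 1 and ejects 1. So w(8) = 1. P is now [[2, 4, 6, 9], [3], [5], [7]].
Step i=7: Q has 7 at row 4, column 1; remove 7 from row 4 of P and reverse-bump: 7 enters row 3 and ejects 5; 5 enters row 2 and ejects 3; 3 enters row 1 and ejects 2. So w(7) = 2. P is now [[3, 4, 6, 9], [5], [7]].
Step i=6: Q has 6 at row 1, column 4; remove that cell from P, ejecting 9. So w(6) = 9. P is now [[3, 4, 6], [5], [7]].
Step i=5: Q has 5 at row 3, column 1; remove 7 from row 3 of P and reverse-bump: 7 enters row 2 and ejects 5; 5 enters row 1 and ejects 4. So w(5) = 4. P is now [[3, 5, 6], [7]].
Step i=4: Q has 4 at row 1, column 3; remove that cell from P, ejecting 6. So w(4) = 6. P is now [[3, 5], [7]].
Step i=3: Q has 3 at row 2, column 1; remove 7 from row 2 of P and reverse-bump: 7 enters row 1 and ejects 5. So w(3) = 5. P is now [[3, 7]].
Step i=2: Q has 2 at row 1, column 2; remove that cell from P, ejecting 7. So w(2) = 7. P is now [[3]].
Step i=1: Q has 1 at row 1, column 1; remove that cell from P, ejecting 3. So w(1) = 3. P is now [].

So w = 3 7 5 6 4 9 2 1 8.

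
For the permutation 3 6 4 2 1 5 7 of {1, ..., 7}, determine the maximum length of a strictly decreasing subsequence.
4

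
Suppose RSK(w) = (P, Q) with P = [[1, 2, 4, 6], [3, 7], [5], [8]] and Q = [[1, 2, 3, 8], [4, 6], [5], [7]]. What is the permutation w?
1 5 8 7 3 4 2 6

Reverse the RSK construction: for i from n down to 1, find the cell of Q containing i, remove the entry at that cell from P, and reverse-bump it up through P; the value ejected from row 1 is w(i).

Step i=8: Q has 8 at row 1, column 4; remove that cell from P, ejecting 6. So w(8) = 6. P is now [[1, 2, 4], [3, 7], [5], [8]].
Step i=7: Q has 7 at row 4, column 1; remove 8 from row 4 of P and reverse-bump: 8 enters row 3 and ejects 5; 5 enters row 2 and ejects 3; 3 enters row 1 and ejects 2. So w(7) = 2. P is now [[1, 3, 4], [5, 7], [8]].
Step i=6: Q has 6 at row 2, column 2; remove 7 from row 2 of P and reverse-bump: 7 enters row 1 and ejects 4. So w(6) = 4. P is now [[1, 3, 7], [5], [8]].
Step i=5: Q has 5 at row 3, column 1; remove 8 from row 3 of P and reverse-bump: 8 enters row 2 and ejects 5; 5 enters row 1 and ejects 3. So w(5) = 3. P is now [[1, 5, 7], [8]].
Step i=4: Q has 4 at row 2, column 1; remove 8 from row 2 of P and reverse-bump: 8 enters row 1 and ejects 7. So w(4) = 7. P is now [[1, 5, 8]].
Step i=3: Q has 3 at row 1, column 3; remove that cell from P, ejecting 8. So w(3) = 8. P is now [[1, 5]].
Step i=2: Q has 2 at row 1, column 2; remove that cell from P, ejecting 5. So w(2) = 5. P is now [[1]].
Step i=1: Q has 1 at row 1, column 1; remove that cell from P, ejecting 1. So w(1) = 1. P is now [].

So w = 1 5 8 7 3 4 2 6.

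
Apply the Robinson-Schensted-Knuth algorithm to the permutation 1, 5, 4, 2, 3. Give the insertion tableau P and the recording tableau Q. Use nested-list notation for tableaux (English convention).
P = [[1, 2, 3], [4], [5]], Q = [[1, 2, 5], [3], [4]]

Insert each entry of the permutation into P by Schensted row insertion, recording in Q the position of each new cell.

Insert 1: appended to row 1. P = [[1]].
Insert 5: appended to row 1. P = [[1, 5]].
Insert 4: 4 bumps 5 from row 1; 5 starts row 2. P = [[1, 4], [5]].
Insert 2: 2 bumps 4 from row 1; 4 bumps 5 from row 2; 5 starts row 3. P = [[1, 2], [4], [5]].
Insert 3: appended to row 1. P = [[1, 2, 3], [4], [5]].

So P = [[1, 2, 3], [4], [5]], Q = [[1, 2, 5], [3], [4]].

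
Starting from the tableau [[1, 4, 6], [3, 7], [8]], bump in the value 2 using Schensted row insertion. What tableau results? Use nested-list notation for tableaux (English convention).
In row 1, 2 replaces 4 (the leftmost entry greater than 2); 4 is bumped to row 2. In row 2, 4 replaces 7 (the leftmost entry greater than 4); 7 is bumped to row 3. In row 3, 7 replaces 8 (the leftmost entry greater than 7); 8 is bumped to row 4. 8 starts a new row 4. The new tableau is [[1, 2, 6], [3, 4], [7], [8]].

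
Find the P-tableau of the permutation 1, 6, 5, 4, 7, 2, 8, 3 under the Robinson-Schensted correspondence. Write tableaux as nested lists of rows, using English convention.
Insert 1: appended to row 1. P = [[1]].
Insert 6: appended to row 1. P = [[1, 6]].
Insert 5: 5 bumps 6 from row 1; 6 starts row 2. P = [[1, 5], [6]].
Insert 4: 4 bumps 5 from row 1; 5 bumps 6 from row 2; 6 starts row 3. P = [[1, 4], [5], [6]].
Insert 7: appended to row 1. P = [[1, 4, 7], [5], [6]].
Insert 2: 2 bumps 4 from row 1; 4 bumps 5 from row 2; 5 bumps 6 from row 3; 6 starts row 4. P = [[1, 2, 7], [4], [5], [6]].
Insert 8: appended to row 1. P = [[1, 2, 7, 8], [4], [5], [6]].
Insert 3: 3 bumps 7 from row 1; 7 appends to row 2. P = [[1, 2, 3, 8], [4, 7], [5], [6]].

So P = [[1, 2, 3, 8], [4, 7], [5], [6]].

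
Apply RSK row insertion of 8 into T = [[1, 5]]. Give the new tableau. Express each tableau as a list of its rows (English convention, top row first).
[[1, 5, 8]]

8 is larger than every entry of row 1, so it is appended to row 1. The new tableau is [[1, 5, 8]].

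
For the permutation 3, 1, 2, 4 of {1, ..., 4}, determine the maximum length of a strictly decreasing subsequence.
2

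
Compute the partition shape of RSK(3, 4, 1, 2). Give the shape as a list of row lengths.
[2, 2]

Row-insert each entry into an empty tableau.

After inserting 3: P = [[3]].
After inserting 4: P = [[3, 4]].
After inserting 1: P = [[1, 4], [3]].
After inserting 2: P = [[1, 2], [3, 4]].

The final insertion tableau P = [[1, 2], [3, 4]] has shape [2, 2].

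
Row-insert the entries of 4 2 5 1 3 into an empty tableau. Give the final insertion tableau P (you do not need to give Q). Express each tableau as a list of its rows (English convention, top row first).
After inserting 4: P = [[4]].
After inserting 2: P = [[2], [4]].
After inserting 5: P = [[2, 5], [4]].
After inserting 1: P = [[1, 5], [2], [4]].
After inserting 3: P = [[1, 3], [2, 5], [4]].

So P = [[1, 3], [2, 5], [4]].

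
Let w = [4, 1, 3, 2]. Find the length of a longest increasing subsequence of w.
2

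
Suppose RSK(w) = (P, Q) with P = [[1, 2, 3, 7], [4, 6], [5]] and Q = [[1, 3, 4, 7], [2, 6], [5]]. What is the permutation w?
Reverse the RSK construction: for i from n down to 1, find the cell of Q containing i, remove the entry at that cell from P, and reverse-bump it up through P; the value ejected from row 1 is w(i).

Step i=7: Q has 7 at row 1, column 4; remove that cell from P, ejecting 7. So w(7) = 7. P is now [[1, 2, 3], [4, 6], [5]].
Step i=6: Q has 6 at row 2, column 2; remove 6 from row 2 of P and reverse-bump: 6 enters row 1 and ejects 3. So w(6) = 3. P is now [[1, 2, 6], [4], [5]].
Step i=5: Q has 5 at row 3, column 1; remove 5 from row 3 of P and reverse-bump: 5 enters row 2 and ejects 4; 4 enters row 1 and ejects 2. So w(5) = 2. P is now [[1, 4, 6], [5]].
Step i=4: Q has 4 at row 1, column 3; remove that cell from P, ejecting 6. So w(4) = 6. P is now [[1, 4], [5]].
Step i=3: Q has 3 at row 1, column 2; remove that cell from P, ejecting 4. So w(3) = 4. P is now [[1], [5]].
Step i=2: Q has 2 at row 2, column 1; remove 5 from row 2 of P and reverse-bump: 5 enters row 1 and ejects 1. So w(2) = 1. P is now [[5]].
Step i=1: Q has 1 at row 1, column 1; remove that cell from P, ejecting 5. So w(1) = 5. P is now [].

So w = 5 1 4 6 2 3 7.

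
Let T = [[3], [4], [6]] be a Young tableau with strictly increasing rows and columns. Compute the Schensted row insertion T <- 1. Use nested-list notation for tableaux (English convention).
In row 1, 1 replaces 3 (the leftmost entry greater than 1); 3 is bumped to row 2. In row 2, 3 replaces 4 (the leftmost entry greater than 3); 4 is bumped to row 3. In row 3, 4 replaces 6 (the leftmost entry greater than 4); 6 is bumped to row 4. 6 starts a new row 4. The new tableau is [[1], [3], [4], [6]].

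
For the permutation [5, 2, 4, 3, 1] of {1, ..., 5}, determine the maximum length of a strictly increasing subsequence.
2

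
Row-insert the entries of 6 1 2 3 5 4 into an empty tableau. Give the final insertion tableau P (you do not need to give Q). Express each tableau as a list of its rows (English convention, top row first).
After inserting 6: P = [[6]].
After inserting 1: P = [[1], [6]].
After inserting 2: P = [[1, 2], [6]].
After inserting 3: P = [[1, 2, 3], [6]].
After inserting 5: P = [[1, 2, 3, 5], [6]].
After inserting 4: P = [[1, 2, 3, 4], [5], [6]].

So P = [[1, 2, 3, 4], [5], [6]].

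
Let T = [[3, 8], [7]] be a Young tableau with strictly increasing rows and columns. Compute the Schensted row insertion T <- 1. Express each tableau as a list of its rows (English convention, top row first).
[[1, 8], [3], [7]]

In row 1, 1 replaces 3 (the leftmost entry greater than 1); 3 is bumped to row 2. In row 2, 3 replaces 7 (the leftmost entry greater than 3); 7 is bumped to row 3. 7 starts a new row 3. The new tableau is [[1, 8], [3], [7]].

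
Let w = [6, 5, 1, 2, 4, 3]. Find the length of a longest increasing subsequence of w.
3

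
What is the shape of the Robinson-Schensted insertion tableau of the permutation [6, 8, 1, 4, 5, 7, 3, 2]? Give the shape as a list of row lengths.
[4, 2, 1, 1]

Row-insert each entry into an empty tableau.

After inserting 6: P = [[6]].
After inserting 8: P = [[6, 8]].
After inserting 1: P = [[1, 8], [6]].
After inserting 4: P = [[1, 4], [6, 8]].
After inserting 5: P = [[1, 4, 5], [6, 8]].
After inserting 7: P = [[1, 4, 5, 7], [6, 8]].
After inserting 3: P = [[1, 3, 5, 7], [4, 8], [6]].
After inserting 2: P = [[1, 2, 5, 7], [3, 8], [4], [6]].

The final insertion tableau P = [[1, 2, 5, 7], [3, 8], [4], [6]] has shape [4, 2, 1, 1].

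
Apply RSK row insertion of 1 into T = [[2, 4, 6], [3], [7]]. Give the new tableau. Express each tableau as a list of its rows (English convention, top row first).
In row 1, 1 replaces 2 (the leftmost entry greater than 1); 2 is bumped to row 2. In row 2, 2 replaces 3 (the leftmost entry greater than 2); 3 is bumped to row 3. In row 3, 3 replaces 7 (the leftmost entry greater than 3); 7 is bumped to row 4. 7 starts a new row 4. The new tableau is [[1, 4, 6], [2], [3], [7]].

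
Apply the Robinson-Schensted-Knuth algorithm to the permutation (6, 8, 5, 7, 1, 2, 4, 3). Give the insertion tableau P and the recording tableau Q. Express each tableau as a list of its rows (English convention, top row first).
Insert each entry of the permutation into P by Schensted row insertion, recording in Q the position of each new cell.

Insert 6: appended to row 1. P = [[6]].
Insert 8: appended to row 1. P = [[6, 8]].
Insert 5: 5 bumps 6 from row 1; 6 starts row 2. P = [[5, 8], [6]].
Insert 7: 7 bumps 8 from row 1; 8 appends to row 2. P = [[5, 7], [6, 8]].
Insert 1: 1 bumps 5 from row 1; 5 bumps 6 from row 2; 6 starts row 3. P = [[1, 7], [5, 8], [6]].
Insert 2: 2 bumps 7 from row 1; 7 bumps 8 from row 2; 8 appends to row 3. P = [[1, 2], [5, 7], [6, 8]].
Insert 4: appended to row 1. P = [[1, 2, 4], [5, 7], [6, 8]].
Insert 3: 3 bumps 4 from row 1; 4 bumps 5 from row 2; 5 bumps 6 from row 3; 6 starts row 4. P = [[1, 2, 3], [4, 7], [5, 8], [6]].

So P = [[1, 2, 3], [4, 7], [5, 8], [6]], Q = [[1, 2, 7], [3, 4], [5, 6], [8]].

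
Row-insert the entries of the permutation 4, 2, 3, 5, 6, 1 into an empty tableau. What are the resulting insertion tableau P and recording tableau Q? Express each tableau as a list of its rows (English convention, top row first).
Insert each entry of the permutation into P by Schensted row insertion, recording in Q the position of each new cell.

Insert 4: appended to row 1. P = [[4]], Q = [[1]].
Insert 2: 2 bumps 4 from row 1; 4 starts row 2. P = [[2], [4]], Q = [[1], [2]].
Insert 3: appended to row 1. P = [[2, 3], [4]], Q = [[1, 3], [2]].
Insert 5: appended to row 1. P = [[2, 3, 5], [4]], Q = [[1, 3, 4], [2]].
Insert 6: appended to row 1. P = [[2, 3, 5, 6], [4]], Q = [[1, 3, 4, 5], [2]].
Insert 1: 1 bumps 2 from row 1; 2 bumps 4 from row 2; 4 starts row 3. P = [[1, 3, 5, 6], [2], [4]], Q = [[1, 3, 4, 5], [2], [6]].

So P = [[1, 3, 5, 6], [2], [4]], Q = [[1, 3, 4, 5], [2], [6]].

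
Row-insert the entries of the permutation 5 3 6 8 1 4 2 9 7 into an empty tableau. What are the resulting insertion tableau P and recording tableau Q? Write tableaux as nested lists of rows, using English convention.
P = [[1, 2, 7, 9], [3, 4, 8], [5, 6]], Q = [[1, 3, 4, 8], [2, 6, 9], [5, 7]]

Insert each entry of the permutation into P by Schensted row insertion, recording in Q the position of each new cell.

Insert 5: appended to row 1. P = [[5]].
Insert 3: 3 bumps 5 from row 1; 5 starts row 2. P = [[3], [5]].
Insert 6: appended to row 1. P = [[3, 6], [5]].
Insert 8: appended to row 1. P = [[3, 6, 8], [5]].
Insert 1: 1 bumps 3 from row 1; 3 bumps 5 from row 2; 5 starts row 3. P = [[1, 6, 8], [3], [5]].
Insert 4: 4 bumps 6 from row 1; 6 appends to row 2. P = [[1, 4, 8], [3, 6], [5]].
Insert 2: 2 bumps 4 from row 1; 4 bumps 6 from row 2; 6 appends to row 3. P = [[1, 2, 8], [3, 4], [5, 6]].
Insert 9: appended to row 1. P = [[1, 2, 8, 9], [3, 4], [5, 6]].
Insert 7: 7 bumps 8 from row 1; 8 appends to row 2. P = [[1, 2, 7, 9], [3, 4, 8], [5, 6]].

So P = [[1, 2, 7, 9], [3, 4, 8], [5, 6]], Q = [[1, 3, 4, 8], [2, 6, 9], [5, 7]].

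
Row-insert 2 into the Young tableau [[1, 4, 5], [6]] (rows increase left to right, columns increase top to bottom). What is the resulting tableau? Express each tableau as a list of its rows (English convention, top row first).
[[1, 2, 5], [4], [6]]

In row 1, 2 replaces 4 (the leftmost entry greater than 2); 4 is bumped to row 2. In row 2, 4 replaces 6 (the leftmost entry greater than 4); 6 is bumped to row 3. 6 starts a new row 3. The new tableau is [[1, 2, 5], [4], [6]].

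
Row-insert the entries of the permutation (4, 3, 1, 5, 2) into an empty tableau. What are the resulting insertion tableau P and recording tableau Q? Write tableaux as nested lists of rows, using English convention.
P = [[1, 2], [3, 5], [4]], Q = [[1, 4], [2, 5], [3]]

Insert each entry of the permutation into P by Schensted row insertion, recording in Q the position of each new cell.

After inserting 4: P = [[4]].
After inserting 3: P = [[3], [4]].
After inserting 1: P = [[1], [3], [4]].
After inserting 5: P = [[1, 5], [3], [4]].
After inserting 2: P = [[1, 2], [3, 5], [4]].

So P = [[1, 2], [3, 5], [4]], Q = [[1, 4], [2, 5], [3]].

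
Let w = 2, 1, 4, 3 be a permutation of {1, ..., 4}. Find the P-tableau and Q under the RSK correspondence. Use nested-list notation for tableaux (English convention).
Insert each entry of the permutation into P by Schensted row insertion, recording in Q the position of each new cell.

After inserting 2: P = [[2]].
After inserting 1: P = [[1], [2]].
After inserting 4: P = [[1, 4], [2]].
After inserting 3: P = [[1, 3], [2, 4]].

So P = [[1, 3], [2, 4]], Q = [[1, 3], [2, 4]].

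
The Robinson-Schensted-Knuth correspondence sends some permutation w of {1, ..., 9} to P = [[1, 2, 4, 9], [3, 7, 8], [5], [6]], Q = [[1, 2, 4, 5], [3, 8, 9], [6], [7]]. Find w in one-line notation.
Reverse the RSK construction: for i from n down to 1, find the cell of Q containing i, remove the entry at that cell from P, and reverse-bump it up through P; the value ejected from row 1 is w(i).

Step i=9: Q has 9 at row 2, column 3; remove 8 from row 2 of P and reverse-bump: 8 enters row 1 and ejects 4. So w(9) = 4. P is now [[1, 2, 8, 9], [3, 7], [5], [6]].
Step i=8: Q has 8 at row 2, column 2; remove 7 from row 2 of P and reverse-bump: 7 enters row 1 and ejects 2. So w(8) = 2. P is now [[1, 7, 8, 9], [3], [5], [6]].
Step i=7: Q has 7 at row 4, column 1; remove 6 from row 4 of P and reverse-bump: 6 enters row 3 and ejects 5; 5 enters row 2 and ejects 3; 3 enters row 1 and ejects 1. So w(7) = 1. P is now [[3, 7, 8, 9], [5], [6]].
Step i=6: Q has 6 at row 3, column 1; remove 6 from row 3 of P and reverse-bump: 6 enters row 2 and ejects 5; 5 enters row 1 and ejects 3. So w(6) = 3. P is now [[5, 7, 8, 9], [6]].
Step i=5: Q has 5 at row 1, column 4; remove that cell from P, ejecting 9. So w(5) = 9. P is now [[5, 7, 8], [6]].
Step i=4: Q has 4 at row 1, column 3; remove that cell from P, ejecting 8. So w(4) = 8. P is now [[5, 7], [6]].
Step i=3: Q has 3 at row 2, column 1; remove 6 from row 2 of P and reverse-bump: 6 enters row 1 and ejects 5. So w(3) = 5. P is now [[6, 7]].
Step i=2: Q has 2 at row 1, column 2; remove that cell from P, ejecting 7. So w(2) = 7. P is now [[6]].
Step i=1: Q has 1 at row 1, column 1; remove that cell from P, ejecting 6. So w(1) = 6. P is now [].

So w = 6 7 5 8 9 3 1 2 4.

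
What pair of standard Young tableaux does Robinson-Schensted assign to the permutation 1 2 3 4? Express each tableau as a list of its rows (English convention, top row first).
P = [[1, 2, 3, 4]], Q = [[1, 2, 3, 4]]

Insert each entry of the permutation into P by Schensted row insertion, recording in Q the position of each new cell.

Insert 1: appended to row 1. P = [[1]].
Insert 2: appended to row 1. P = [[1, 2]].
Insert 3: appended to row 1. P = [[1, 2, 3]].
Insert 4: appended to row 1. P = [[1, 2, 3, 4]].

So P = [[1, 2, 3, 4]], Q = [[1, 2, 3, 4]].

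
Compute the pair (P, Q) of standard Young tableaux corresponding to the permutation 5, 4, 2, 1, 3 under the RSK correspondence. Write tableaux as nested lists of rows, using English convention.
Insert each entry of the permutation into P by Schensted row insertion, recording in Q the position of each new cell.

Insert 5: appended to row 1. P = [[5]], Q = [[1]].
Insert 4: 4 bumps 5 from row 1; 5 starts row 2. P = [[4], [5]], Q = [[1], [2]].
Insert 2: 2 bumps 4 from row 1; 4 bumps 5 from row 2; 5 starts row 3. P = [[2], [4], [5]], Q = [[1], [2], [3]].
Insert 1: 1 bumps 2 from row 1; 2 bumps 4 from row 2; 4 bumps 5 from row 3; 5 starts row 4. P = [[1], [2], [4], [5]], Q = [[1], [2], [3], [4]].
Insert 3: appended to row 1. P = [[1, 3], [2], [4], [5]], Q = [[1, 5], [2], [3], [4]].

So P = [[1, 3], [2], [4], [5]], Q = [[1, 5], [2], [3], [4]].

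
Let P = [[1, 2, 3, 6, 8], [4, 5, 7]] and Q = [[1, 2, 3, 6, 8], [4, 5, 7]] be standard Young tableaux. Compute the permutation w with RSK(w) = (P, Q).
Reverse RSK: for i = n, n-1, ..., 1, locate i in Q, remove the corresponding corner cell from P, and reverse-bump its entry up through P; the value ejected from row 1 is w(i).

So w = 1 4 5 2 3 7 6 8.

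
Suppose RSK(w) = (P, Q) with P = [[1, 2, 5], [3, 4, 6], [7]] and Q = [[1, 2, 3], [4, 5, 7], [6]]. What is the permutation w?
Reverse the RSK construction: for i from n down to 1, find the cell of Q containing i, remove the entry at that cell from P, and reverse-bump it up through P; the value ejected from row 1 is w(i).

Step i=7: Q has 7 at row 2, column 3; remove 6 from row 2 of P and reverse-bump: 6 enters row 1 and ejects 5. So w(7) = 5. P is now [[1, 2, 6], [3, 4], [7]].
Step i=6: Q has 6 at row 3, column 1; remove 7 from row 3 of P and reverse-bump: 7 enters row 2 and ejects 4; 4 enters row 1 and ejects 2. So w(6) = 2. P is now [[1, 4, 6], [3, 7]].
Step i=5: Q has 5 at row 2, column 2; remove 7 from row 2 of P and reverse-bump: 7 enters row 1 and ejects 6. So w(5) = 6. P is now [[1, 4, 7], [3]].
Step i=4: Q has 4 at row 2, column 1; remove 3 from row 2 of P and reverse-bump: 3 enters row 1 and ejects 1. So w(4) = 1. P is now [[3, 4, 7]].
Step i=3: Q has 3 at row 1, column 3; remove that cell from P, ejecting 7. So w(3) = 7. P is now [[3, 4]].
Step i=2: Q has 2 at row 1, column 2; remove that cell from P, ejecting 4. So w(2) = 4. P is now [[3]].
Step i=1: Q has 1 at row 1, column 1; remove that cell from P, ejecting 3. So w(1) = 3. P is now [].

So w = 3 4 7 1 6 2 5.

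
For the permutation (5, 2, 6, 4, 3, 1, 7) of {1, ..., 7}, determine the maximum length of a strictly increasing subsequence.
3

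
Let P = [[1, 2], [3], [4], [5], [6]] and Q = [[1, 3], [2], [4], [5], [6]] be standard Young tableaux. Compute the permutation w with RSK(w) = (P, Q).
Reverse the RSK construction: for i from n down to 1, find the cell of Q containing i, remove the entry at that cell from P, and reverse-bump it up through P; the value ejected from row 1 is w(i).

Step i=6: Q has 6 at row 5, column 1; remove 6 from row 5 of P and reverse-bump: 6 enters row 4 and ejects 5; 5 enters row 3 and ejects 4; 4 enters row 2 and ejects 3; 3 enters row 1 and ejects 2. So w(6) = 2. P is now [[1, 3], [4], [5], [6]].
Step i=5: Q has 5 at row 4, column 1; remove 6 from row 4 of P and reverse-bump: 6 enters row 3 and ejects 5; 5 enters row 2 and ejects 4; 4 enters row 1 and ejects 3. So w(5) = 3. P is now [[1, 4], [5], [6]].
Step i=4: Q has 4 at row 3, column 1; remove 6 from row 3 of P and reverse-bump: 6 enters row 2 and ejects 5; 5 enters row 1 and ejects 4. So w(4) = 4. P is now [[1, 5], [6]].
Step i=3: Q has 3 at row 1, column 2; remove that cell from P, ejecting 5. So w(3) = 5. P is now [[1], [6]].
Step i=2: Q has 2 at row 2, column 1; remove 6 from row 2 of P and reverse-bump: 6 enters row 1 and ejects 1. So w(2) = 1. P is now [[6]].
Step i=1: Q has 1 at row 1, column 1; remove that cell from P, ejecting 6. So w(1) = 6. P is now [].

So w = 6 1 5 4 3 2.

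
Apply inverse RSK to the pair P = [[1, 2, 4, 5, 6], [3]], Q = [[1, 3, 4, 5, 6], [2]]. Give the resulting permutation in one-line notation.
Reverse the RSK construction: for i from n down to 1, find the cell of Q containing i, remove the entry at that cell from P, and reverse-bump it up through P; the value ejected from row 1 is w(i).

Step i=6: Q has 6 at row 1, column 5; remove that cell from P, ejecting 6. So w(6) = 6. P is now [[1, 2, 4, 5], [3]].
Step i=5: Q has 5 at row 1, column 4; remove that cell from P, ejecting 5. So w(5) = 5. P is now [[1, 2, 4], [3]].
Step i=4: Q has 4 at row 1, column 3; remove that cell from P, ejecting 4. So w(4) = 4. P is now [[1, 2], [3]].
Step i=3: Q has 3 at row 1, column 2; remove that cell from P, ejecting 2. So w(3) = 2. P is now [[1], [3]].
Step i=2: Q has 2 at row 2, column 1; remove 3 from row 2 of P and reverse-bump: 3 enters row 1 and ejects 1. So w(2) = 1. P is now [[3]].
Step i=1: Q has 1 at row 1, column 1; remove that cell from P, ejecting 3. So w(1) = 3. P is now [].

So w = 3 1 2 4 5 6.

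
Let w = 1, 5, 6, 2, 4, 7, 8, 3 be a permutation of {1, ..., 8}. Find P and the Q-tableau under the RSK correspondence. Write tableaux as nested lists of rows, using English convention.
P = [[1, 2, 3, 7, 8], [4, 6], [5]], Q = [[1, 2, 3, 6, 7], [4, 5], [8]]

Insert each entry of the permutation into P by Schensted row insertion, recording in Q the position of each new cell.

Insert 1: appended to row 1. P = [[1]].
Insert 5: appended to row 1. P = [[1, 5]].
Insert 6: appended to row 1. P = [[1, 5, 6]].
Insert 2: 2 bumps 5 from row 1; 5 starts row 2. P = [[1, 2, 6], [5]].
Insert 4: 4 bumps 6 from row 1; 6 appends to row 2. P = [[1, 2, 4], [5, 6]].
Insert 7: appended to row 1. P = [[1, 2, 4, 7], [5, 6]].
Insert 8: appended to row 1. P = [[1, 2, 4, 7, 8], [5, 6]].
Insert 3: 3 bumps 4 from row 1; 4 bumps 5 from row 2; 5 starts row 3. P = [[1, 2, 3, 7, 8], [4, 6], [5]].

So P = [[1, 2, 3, 7, 8], [4, 6], [5]], Q = [[1, 2, 3, 6, 7], [4, 5], [8]].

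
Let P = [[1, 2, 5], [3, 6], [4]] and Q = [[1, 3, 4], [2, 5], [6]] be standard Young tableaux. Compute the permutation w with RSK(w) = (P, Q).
Reverse the RSK construction: for i from n down to 1, find the cell of Q containing i, remove the entry at that cell from P, and reverse-bump it up through P; the value ejected from row 1 is w(i).

Step i=6: Q has 6 at row 3, column 1; remove 4 from row 3 of P and reverse-bump: 4 enters row 2 and ejects 3; 3 enters row 1 and ejects 2. So w(6) = 2. P is now [[1, 3, 5], [4, 6]].
Step i=5: Q has 5 at row 2, column 2; remove 6 from row 2 of P and reverse-bump: 6 enters row 1 and ejects 5. So w(5) = 5. P is now [[1, 3, 6], [4]].
Step i=4: Q has 4 at row 1, column 3; remove that cell from P, ejecting 6. So w(4) = 6. P is now [[1, 3], [4]].
Step i=3: Q has 3 at row 1, column 2; remove that cell from P, ejecting 3. So w(3) = 3. P is now [[1], [4]].
Step i=2: Q has 2 at row 2, column 1; remove 4 from row 2 of P and reverse-bump: 4 enters row 1 and ejects 1. So w(2) = 1. P is now [[4]].
Step i=1: Q has 1 at row 1, column 1; remove that cell from P, ejecting 4. So w(1) = 4. P is now [].

So w = 4 1 3 6 5 2.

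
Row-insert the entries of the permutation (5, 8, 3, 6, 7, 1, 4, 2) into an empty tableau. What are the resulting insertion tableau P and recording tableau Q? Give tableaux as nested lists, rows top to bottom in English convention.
P = [[1, 2, 7], [3, 4], [5, 6], [8]], Q = [[1, 2, 5], [3, 4], [6, 7], [8]]

Insert each entry of the permutation into P by Schensted row insertion, recording in Q the position of each new cell.

Insert 5: appended to row 1. P = [[5]].
Insert 8: appended to row 1. P = [[5, 8]].
Insert 3: 3 bumps 5 from row 1; 5 starts row 2. P = [[3, 8], [5]].
Insert 6: 6 bumps 8 from row 1; 8 appends to row 2. P = [[3, 6], [5, 8]].
Insert 7: appended to row 1. P = [[3, 6, 7], [5, 8]].
Insert 1: 1 bumps 3 from row 1; 3 bumps 5 from row 2; 5 starts row 3. P = [[1, 6, 7], [3, 8], [5]].
Insert 4: 4 bumps 6 from row 1; 6 bumps 8 from row 2; 8 appends to row 3. P = [[1, 4, 7], [3, 6], [5, 8]].
Insert 2: 2 bumps 4 from row 1; 4 bumps 6 from row 2; 6 bumps 8 from row 3; 8 starts row 4. P = [[1, 2, 7], [3, 4], [5, 6], [8]].

So P = [[1, 2, 7], [3, 4], [5, 6], [8]], Q = [[1, 2, 5], [3, 4], [6, 7], [8]].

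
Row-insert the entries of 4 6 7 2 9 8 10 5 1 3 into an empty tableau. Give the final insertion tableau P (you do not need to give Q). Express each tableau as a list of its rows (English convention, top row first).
P = [[1, 3, 7, 8, 10], [2, 5], [4, 6], [9]]

After inserting 4: P = [[4]].
After inserting 6: P = [[4, 6]].
After inserting 7: P = [[4, 6, 7]].
After inserting 2: P = [[2, 6, 7], [4]].
After inserting 9: P = [[2, 6, 7, 9], [4]].
After inserting 8: P = [[2, 6, 7, 8], [4, 9]].
After inserting 10: P = [[2, 6, 7, 8, 10], [4, 9]].
After inserting 5: P = [[2, 5, 7, 8, 10], [4, 6], [9]].
After inserting 1: P = [[1, 5, 7, 8, 10], [2, 6], [4], [9]].
After inserting 3: P = [[1, 3, 7, 8, 10], [2, 5], [4, 6], [9]].

So P = [[1, 3, 7, 8, 10], [2, 5], [4, 6], [9]].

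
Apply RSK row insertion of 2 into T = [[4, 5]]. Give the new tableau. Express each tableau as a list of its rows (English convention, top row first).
[[2, 5], [4]]

In row 1, 2 replaces 4 (the leftmost entry greater than 2); 4 is bumped to row 2. 4 starts a new row 2. The new tableau is [[2, 5], [4]].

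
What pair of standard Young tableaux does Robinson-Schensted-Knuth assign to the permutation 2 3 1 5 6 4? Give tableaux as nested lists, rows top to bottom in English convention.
P = [[1, 3, 4, 6], [2, 5]], Q = [[1, 2, 4, 5], [3, 6]]

Insert each entry of the permutation into P by Schensted row insertion, recording in Q the position of each new cell.

Insert 2: appended to row 1. P = [[2]], Q = [[1]].
Insert 3: appended to row 1. P = [[2, 3]], Q = [[1, 2]].
Insert 1: 1 bumps 2 from row 1; 2 starts row 2. P = [[1, 3], [2]], Q = [[1, 2], [3]].
Insert 5: appended to row 1. P = [[1, 3, 5], [2]], Q = [[1, 2, 4], [3]].
Insert 6: appended to row 1. P = [[1, 3, 5, 6], [2]], Q = [[1, 2, 4, 5], [3]].
Insert 4: 4 bumps 5 from row 1; 5 appends to row 2. P = [[1, 3, 4, 6], [2, 5]], Q = [[1, 2, 4, 5], [3, 6]].

So P = [[1, 3, 4, 6], [2, 5]], Q = [[1, 2, 4, 5], [3, 6]].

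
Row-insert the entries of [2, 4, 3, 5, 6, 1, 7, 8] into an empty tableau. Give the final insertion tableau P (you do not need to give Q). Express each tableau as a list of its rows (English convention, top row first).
P = [[1, 3, 5, 6, 7, 8], [2], [4]]

After inserting 2: P = [[2]].
After inserting 4: P = [[2, 4]].
After inserting 3: P = [[2, 3], [4]].
After inserting 5: P = [[2, 3, 5], [4]].
After inserting 6: P = [[2, 3, 5, 6], [4]].
After inserting 1: P = [[1, 3, 5, 6], [2], [4]].
After inserting 7: P = [[1, 3, 5, 6, 7], [2], [4]].
After inserting 8: P = [[1, 3, 5, 6, 7, 8], [2], [4]].

So P = [[1, 3, 5, 6, 7, 8], [2], [4]].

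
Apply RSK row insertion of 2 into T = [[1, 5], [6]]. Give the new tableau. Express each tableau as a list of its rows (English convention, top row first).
[[1, 2], [5], [6]]

In row 1, 2 replaces 5 (the leftmost entry greater than 2); 5 is bumped to row 2. In row 2, 5 replaces 6 (the leftmost entry greater than 5); 6 is bumped to row 3. 6 starts a new row 3. The new tableau is [[1, 2], [5], [6]].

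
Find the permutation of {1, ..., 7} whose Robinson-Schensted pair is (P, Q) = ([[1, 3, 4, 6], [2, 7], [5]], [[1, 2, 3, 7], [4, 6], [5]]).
Reverse the RSK construction: for i from n down to 1, find the cell of Q containing i, remove the entry at that cell from P, and reverse-bump it up through P; the value ejected from row 1 is w(i).

Step i=7: Q has 7 at row 1, column 4; remove that cell from P, ejecting 6. So w(7) = 6. P is now [[1, 3, 4], [2, 7], [5]].
Step i=6: Q has 6 at row 2, column 2; remove 7 from row 2 of P and reverse-bump: 7 enters row 1 and ejects 4. So w(6) = 4. P is now [[1, 3, 7], [2], [5]].
Step i=5: Q has 5 at row 3, column 1; remove 5 from row 3 of P and reverse-bump: 5 enters row 2 and ejects 2; 2 enters row 1 and ejects 1. So w(5) = 1. P is now [[2, 3, 7], [5]].
Step i=4: Q has 4 at row 2, column 1; remove 5 from row 2 of P and reverse-bump: 5 enters row 1 and ejects 3. So w(4) = 3. P is now [[2, 5, 7]].
Step i=3: Q has 3 at row 1, column 3; remove that cell from P, ejecting 7. So w(3) = 7. P is now [[2, 5]].
Step i=2: Q has 2 at row 1, column 2; remove that cell from P, ejecting 5. So w(2) = 5. P is now [[2]].
Step i=1: Q has 1 at row 1, column 1; remove that cell from P, ejecting 2. So w(1) = 2. P is now [].

So w = 2 5 7 3 1 4 6.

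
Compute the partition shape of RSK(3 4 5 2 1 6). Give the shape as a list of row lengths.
Row-insert each entry into an empty tableau.

After inserting 3: P = [[3]].
After inserting 4: P = [[3, 4]].
After inserting 5: P = [[3, 4, 5]].
After inserting 2: P = [[2, 4, 5], [3]].
After inserting 1: P = [[1, 4, 5], [2], [3]].
After inserting 6: P = [[1, 4, 5, 6], [2], [3]].

The final insertion tableau P = [[1, 4, 5, 6], [2], [3]] has shape [4, 1, 1].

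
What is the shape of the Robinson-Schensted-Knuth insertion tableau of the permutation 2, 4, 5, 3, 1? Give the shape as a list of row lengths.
Row-insert each entry into an empty tableau.

After inserting 2: P = [[2]].
After inserting 4: P = [[2, 4]].
After inserting 5: P = [[2, 4, 5]].
After inserting 3: P = [[2, 3, 5], [4]].
After inserting 1: P = [[1, 3, 5], [2], [4]].

The final insertion tableau P = [[1, 3, 5], [2], [4]] has shape [3, 1, 1].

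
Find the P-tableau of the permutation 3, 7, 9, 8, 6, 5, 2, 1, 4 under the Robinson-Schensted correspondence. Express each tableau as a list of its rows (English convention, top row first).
After inserting 3: P = [[3]].
After inserting 7: P = [[3, 7]].
After inserting 9: P = [[3, 7, 9]].
After inserting 8: P = [[3, 7, 8], [9]].
After inserting 6: P = [[3, 6, 8], [7], [9]].
After inserting 5: P = [[3, 5, 8], [6], [7], [9]].
After inserting 2: P = [[2, 5, 8], [3], [6], [7], [9]].
After inserting 1: P = [[1, 5, 8], [2], [3], [6], [7], [9]].
After inserting 4: P = [[1, 4, 8], [2, 5], [3], [6], [7], [9]].

So P = [[1, 4, 8], [2, 5], [3], [6], [7], [9]].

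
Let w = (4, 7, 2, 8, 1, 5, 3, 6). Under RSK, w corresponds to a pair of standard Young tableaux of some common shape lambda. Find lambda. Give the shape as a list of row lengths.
[3, 3, 2]

RSK row insertion gives P = [[1, 3, 6], [2, 5, 8], [4, 7]], which has shape [3, 3, 2].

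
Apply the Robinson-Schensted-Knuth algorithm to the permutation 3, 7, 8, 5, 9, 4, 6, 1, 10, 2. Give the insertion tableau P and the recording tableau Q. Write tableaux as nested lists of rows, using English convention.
Insert each entry of the permutation into P by Schensted row insertion, recording in Q the position of each new cell.

Insert 3: appended to row 1. P = [[3]].
Insert 7: appended to row 1. P = [[3, 7]].
Insert 8: appended to row 1. P = [[3, 7, 8]].
Insert 5: 5 bumps 7 from row 1; 7 starts row 2. P = [[3, 5, 8], [7]].
Insert 9: appended to row 1. P = [[3, 5, 8, 9], [7]].
Insert 4: 4 bumps 5 from row 1; 5 bumps 7 from row 2; 7 starts row 3. P = [[3, 4, 8, 9], [5], [7]].
Insert 6: 6 bumps 8 from row 1; 8 appends to row 2. P = [[3, 4, 6, 9], [5, 8], [7]].
Insert 1: 1 bumps 3 from row 1; 3 bumps 5 from row 2; 5 bumps 7 from row 3; 7 starts row 4. P = [[1, 4, 6, 9], [3, 8], [5], [7]].
Insert 10: appended to row 1. P = [[1, 4, 6, 9, 10], [3, 8], [5], [7]].
Insert 2: 2 bumps 4 from row 1; 4 bumps 8 from row 2; 8 appends to row 3. P = [[1, 2, 6, 9, 10], [3, 4], [5, 8], [7]].

So P = [[1, 2, 6, 9, 10], [3, 4], [5, 8], [7]], Q = [[1, 2, 3, 5, 9], [4, 7], [6, 10], [8]].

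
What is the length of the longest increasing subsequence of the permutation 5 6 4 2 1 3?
2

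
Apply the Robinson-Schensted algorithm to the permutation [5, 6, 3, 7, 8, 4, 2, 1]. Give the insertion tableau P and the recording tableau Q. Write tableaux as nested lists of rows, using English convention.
P = [[1, 4, 7, 8], [2, 6], [3], [5]], Q = [[1, 2, 4, 5], [3, 6], [7], [8]]

Insert each entry of the permutation into P by Schensted row insertion, recording in Q the position of each new cell.

Insert 5: appended to row 1. P = [[5]], Q = [[1]].
Insert 6: appended to row 1. P = [[5, 6]], Q = [[1, 2]].
Insert 3: 3 bumps 5 from row 1; 5 starts row 2. P = [[3, 6], [5]], Q = [[1, 2], [3]].
Insert 7: appended to row 1. P = [[3, 6, 7], [5]], Q = [[1, 2, 4], [3]].
Insert 8: appended to row 1. P = [[3, 6, 7, 8], [5]], Q = [[1, 2, 4, 5], [3]].
Insert 4: 4 bumps 6 from row 1; 6 appends to row 2. P = [[3, 4, 7, 8], [5, 6]], Q = [[1, 2, 4, 5], [3, 6]].
Insert 2: 2 bumps 3 from row 1; 3 bumps 5 from row 2; 5 starts row 3. P = [[2, 4, 7, 8], [3, 6], [5]], Q = [[1, 2, 4, 5], [3, 6], [7]].
Insert 1: 1 bumps 2 from row 1; 2 bumps 3 from row 2; 3 bumps 5 from row 3; 5 starts row 4. P = [[1, 4, 7, 8], [2, 6], [3], [5]], Q = [[1, 2, 4, 5], [3, 6], [7], [8]].

So P = [[1, 4, 7, 8], [2, 6], [3], [5]], Q = [[1, 2, 4, 5], [3, 6], [7], [8]].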